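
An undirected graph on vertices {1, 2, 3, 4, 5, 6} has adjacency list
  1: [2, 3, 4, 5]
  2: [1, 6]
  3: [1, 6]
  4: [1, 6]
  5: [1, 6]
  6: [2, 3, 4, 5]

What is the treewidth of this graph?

A width-2 tree decomposition is:
Bags: B1 = {1, 5, 6}  B2 = {1, 3, 6}  B3 = {1, 4, 6}  B4 = {1, 2, 6}
Tree: B1–B2, B2–B3, B3–B4
The largest bag has 3 vertices, giving width 2; this decomposition certifies tw(G) ≤ 2. For the lower bound, G contains the cycle 5–1–3–6–5, so G is not a forest; only forests have treewidth ≤ 1, hence tw(G) ≥ 2. The upper and lower bounds meet at 2, so that is the treewidth.

2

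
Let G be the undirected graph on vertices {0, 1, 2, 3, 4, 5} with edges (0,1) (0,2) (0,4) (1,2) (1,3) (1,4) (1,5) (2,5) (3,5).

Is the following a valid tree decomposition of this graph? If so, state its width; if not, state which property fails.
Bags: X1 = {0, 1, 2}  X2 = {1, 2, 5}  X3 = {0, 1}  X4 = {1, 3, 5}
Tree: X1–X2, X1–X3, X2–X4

No — vertex 4 appears in no bag.

A tree decomposition must satisfy three properties: every vertex lies in some bag; for every edge, both endpoints lie together in some bag; and for every vertex, the bags containing it form a connected subtree. Here vertex 4 appears in no bag, so the decomposition is invalid.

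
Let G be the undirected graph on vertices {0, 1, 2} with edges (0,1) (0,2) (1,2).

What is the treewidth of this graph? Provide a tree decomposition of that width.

Treewidth 2.
Bags: B1 = {0, 1, 2}
Tree: (single bag)

A single bag containing all 3 vertices is trivially a valid decomposition of width 2. On the other hand G contains the 3-clique {0, 1, 2}. A clique must lie in a single bag of any decomposition, so no decomposition can have width below 2. Therefore the treewidth is 2.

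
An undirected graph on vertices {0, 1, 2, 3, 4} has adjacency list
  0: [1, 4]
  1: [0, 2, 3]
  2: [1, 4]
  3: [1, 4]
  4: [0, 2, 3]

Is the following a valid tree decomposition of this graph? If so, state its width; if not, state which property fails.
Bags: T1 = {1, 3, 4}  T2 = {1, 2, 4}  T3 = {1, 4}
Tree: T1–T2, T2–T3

No — vertex 0 appears in no bag.

A tree decomposition must satisfy three properties: every vertex lies in some bag; for every edge, both endpoints lie together in some bag; and for every vertex, the bags containing it form a connected subtree. Here vertex 0 appears in no bag, so the decomposition is invalid.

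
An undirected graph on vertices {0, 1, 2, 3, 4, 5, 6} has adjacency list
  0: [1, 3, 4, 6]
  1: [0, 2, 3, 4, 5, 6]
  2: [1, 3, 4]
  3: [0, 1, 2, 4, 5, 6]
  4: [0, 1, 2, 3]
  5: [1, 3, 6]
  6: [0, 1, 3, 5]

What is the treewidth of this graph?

A width-3 tree decomposition is:
Bags: B1 = {0, 1, 3, 4}  B2 = {0, 1, 3, 6}  B3 = {1, 2, 3, 4}  B4 = {1, 3, 5, 6}
Tree: B1–B2, B1–B3, B2–B4
Every bag has size at most 4, so the width is 4 − 1 = 3 and tw(G) ≤ 3. On the other hand G contains the 4-clique {0, 1, 3, 4}. A clique must lie in a single bag of any decomposition, so no decomposition can have width below 3. Combining the bounds, tw(G) = 3.

3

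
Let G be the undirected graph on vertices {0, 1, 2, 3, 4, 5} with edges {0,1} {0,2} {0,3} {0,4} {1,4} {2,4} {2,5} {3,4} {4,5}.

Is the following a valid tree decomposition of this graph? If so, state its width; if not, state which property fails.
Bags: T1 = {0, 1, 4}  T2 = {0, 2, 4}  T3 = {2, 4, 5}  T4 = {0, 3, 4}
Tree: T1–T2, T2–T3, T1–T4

Yes; width 2.

Vertex coverage: the bags together contain {0, 1, 2, 3, 4, 5}, the full vertex set. Edge coverage: each edge of G has both endpoints in at least one bag. Running intersection: for every vertex, the bags containing it form a connected subtree. All three properties hold, so this is a valid tree decomposition of width max|bag| − 1 = 2, and hence tw(G) ≤ 2.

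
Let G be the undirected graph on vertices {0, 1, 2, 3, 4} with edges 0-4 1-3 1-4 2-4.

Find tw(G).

A width-1 tree decomposition is:
Bags: B1 = {1, 3}  B2 = {1, 4}  B3 = {2, 4}  B4 = {0, 4}
Tree: B1–B2, B2–B3, B2–B4
Every bag has size at most 2, so the width is 2 − 1 = 1 and tw(G) ≤ 1. G has an edge, so its treewidth is at least 1. Combining the bounds, tw(G) = 1.

1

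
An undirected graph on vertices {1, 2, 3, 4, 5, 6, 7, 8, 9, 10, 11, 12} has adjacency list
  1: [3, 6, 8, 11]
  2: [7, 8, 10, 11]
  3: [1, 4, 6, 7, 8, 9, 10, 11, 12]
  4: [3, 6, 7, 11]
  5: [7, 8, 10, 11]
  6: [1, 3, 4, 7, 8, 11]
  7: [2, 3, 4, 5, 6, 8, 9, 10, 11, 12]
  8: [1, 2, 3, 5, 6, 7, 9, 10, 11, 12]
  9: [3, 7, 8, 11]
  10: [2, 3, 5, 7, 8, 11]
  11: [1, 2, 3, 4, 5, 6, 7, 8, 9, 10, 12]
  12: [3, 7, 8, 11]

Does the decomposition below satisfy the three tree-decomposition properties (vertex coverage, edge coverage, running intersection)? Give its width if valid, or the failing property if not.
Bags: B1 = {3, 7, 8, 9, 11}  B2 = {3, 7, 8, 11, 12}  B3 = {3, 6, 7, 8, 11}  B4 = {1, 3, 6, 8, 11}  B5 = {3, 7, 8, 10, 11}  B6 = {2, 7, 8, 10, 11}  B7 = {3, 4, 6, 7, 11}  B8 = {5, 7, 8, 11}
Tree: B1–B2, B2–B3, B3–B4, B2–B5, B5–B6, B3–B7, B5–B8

No — edge (10,5) lies in no bag.

A tree decomposition must satisfy three properties: every vertex lies in some bag; for every edge, both endpoints lie together in some bag; and for every vertex, the bags containing it form a connected subtree. Here edge (10,5) lies in no bag, so the decomposition is invalid.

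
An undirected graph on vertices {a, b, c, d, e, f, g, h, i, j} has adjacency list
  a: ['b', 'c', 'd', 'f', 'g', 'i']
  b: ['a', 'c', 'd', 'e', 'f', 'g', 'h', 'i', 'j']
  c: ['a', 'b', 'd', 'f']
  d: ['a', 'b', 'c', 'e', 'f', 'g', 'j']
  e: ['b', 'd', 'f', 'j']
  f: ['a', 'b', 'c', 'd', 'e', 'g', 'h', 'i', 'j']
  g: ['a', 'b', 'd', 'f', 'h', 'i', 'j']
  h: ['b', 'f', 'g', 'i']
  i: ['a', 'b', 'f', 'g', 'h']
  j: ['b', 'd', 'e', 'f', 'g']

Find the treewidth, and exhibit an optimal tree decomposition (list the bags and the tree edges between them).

The largest bag has 5 vertices, giving width 4; this decomposition certifies tw(G) ≤ 4. Conversely, {b, d, f, g, j} is a clique of size 5, and the vertices of any clique must share a bag in every tree decomposition; so some bag has ≥ 5 vertices and tw(G) ≥ 4. Combining the bounds, tw(G) = 4.

Treewidth 4.
One such decomposition:
Bags: B1 = {a, b, d, f, g}  B2 = {b, d, f, g, j}  B3 = {a, b, f, g, i}  B4 = {b, d, e, f, j}  B5 = {b, f, g, h, i}  B6 = {a, b, c, d, f}
Tree: B1–B2, B1–B3, B2–B4, B3–B5, B1–B6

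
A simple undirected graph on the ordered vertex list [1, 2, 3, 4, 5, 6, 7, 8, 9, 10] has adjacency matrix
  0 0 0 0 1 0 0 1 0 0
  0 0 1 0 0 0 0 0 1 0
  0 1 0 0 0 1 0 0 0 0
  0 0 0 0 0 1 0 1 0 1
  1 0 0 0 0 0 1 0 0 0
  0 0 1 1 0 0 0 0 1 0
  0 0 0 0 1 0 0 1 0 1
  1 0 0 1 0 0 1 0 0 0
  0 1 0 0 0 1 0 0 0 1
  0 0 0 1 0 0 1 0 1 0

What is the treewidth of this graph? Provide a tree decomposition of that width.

Treewidth 2.
One optimal decomposition is:
Bags: B1 = {1, 5, 7}  B2 = {1, 7, 8}  B3 = {7, 8, 10}  B4 = {4, 8, 10}  B5 = {4, 9, 10}  B6 = {4, 6, 9}  B7 = {2, 6, 9}  B8 = {2, 3, 6}
Tree: B1–B2, B2–B3, B3–B4, B4–B5, B5–B6, B6–B7, B7–B8

The largest bag has 3 vertices, giving width 2; this decomposition certifies tw(G) ≤ 2. Since 5–1–8–7–5 is a cycle in G, G is not acyclic. Forests are exactly the graphs of treewidth ≤ 1, so tw(G) ≥ 2. The upper and lower bounds meet at 2, so that is the treewidth.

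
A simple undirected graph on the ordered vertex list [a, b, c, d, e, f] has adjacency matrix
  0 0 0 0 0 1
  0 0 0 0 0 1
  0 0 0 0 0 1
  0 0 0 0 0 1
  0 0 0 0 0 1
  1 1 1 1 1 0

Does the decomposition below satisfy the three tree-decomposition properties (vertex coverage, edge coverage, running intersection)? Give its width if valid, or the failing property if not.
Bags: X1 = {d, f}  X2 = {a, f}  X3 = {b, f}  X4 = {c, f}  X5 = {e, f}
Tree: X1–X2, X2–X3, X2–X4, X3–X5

Yes; width 1.

Vertex coverage: the bags together contain {a, b, c, d, e, f}, the full vertex set. Edge coverage: each edge of G has both endpoints in at least one bag. Running intersection: for every vertex, the bags containing it form a connected subtree. All three properties hold, so this is a valid tree decomposition of width max|bag| − 1 = 1, and hence tw(G) ≤ 1.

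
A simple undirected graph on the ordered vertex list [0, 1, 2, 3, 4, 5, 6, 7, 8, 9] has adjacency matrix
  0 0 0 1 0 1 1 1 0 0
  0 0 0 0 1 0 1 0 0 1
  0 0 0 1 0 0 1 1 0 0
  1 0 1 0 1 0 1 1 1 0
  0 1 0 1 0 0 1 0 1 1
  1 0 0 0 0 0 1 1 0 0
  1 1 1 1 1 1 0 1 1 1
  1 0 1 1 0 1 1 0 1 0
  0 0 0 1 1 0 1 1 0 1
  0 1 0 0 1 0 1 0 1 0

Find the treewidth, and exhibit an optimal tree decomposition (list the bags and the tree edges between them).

Treewidth 3.
One optimal decomposition is:
Bags: B1 = {3, 4, 6, 8}  B2 = {4, 6, 8, 9}  B3 = {1, 4, 6, 9}  B4 = {3, 6, 7, 8}  B5 = {2, 3, 6, 7}  B6 = {0, 3, 6, 7}  B7 = {0, 5, 6, 7}
Tree: B1–B2, B2–B3, B1–B4, B4–B5, B5–B6, B6–B7

Each bag holds 4 vertices, so the decomposition has width 3, which upper-bounds the treewidth. For the lower bound, the 4 vertices {1, 4, 6, 9} are pairwise adjacent, and any tree decomposition puts a clique entirely inside one bag — forcing width ≥ 3. The upper and lower bounds meet at 3, so that is the treewidth.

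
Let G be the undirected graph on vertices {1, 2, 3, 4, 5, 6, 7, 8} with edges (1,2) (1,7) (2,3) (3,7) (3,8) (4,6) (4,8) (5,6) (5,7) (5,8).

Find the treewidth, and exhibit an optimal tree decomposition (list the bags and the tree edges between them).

Every bag has size at most 3, so the width is 3 − 1 = 2 and tw(G) ≤ 2. The edges 6–4–8–5–6 form a cycle, so G is not a tree and its treewidth is at least 2. Combining the bounds, tw(G) = 2.

Treewidth 2.
Bags: B1 = {4, 5, 6}  B2 = {4, 5, 8}  B3 = {5, 7, 8}  B4 = {3, 7, 8}  B5 = {1, 3, 7}  B6 = {1, 2, 3}
Tree: B1–B2, B2–B3, B3–B4, B4–B5, B5–B6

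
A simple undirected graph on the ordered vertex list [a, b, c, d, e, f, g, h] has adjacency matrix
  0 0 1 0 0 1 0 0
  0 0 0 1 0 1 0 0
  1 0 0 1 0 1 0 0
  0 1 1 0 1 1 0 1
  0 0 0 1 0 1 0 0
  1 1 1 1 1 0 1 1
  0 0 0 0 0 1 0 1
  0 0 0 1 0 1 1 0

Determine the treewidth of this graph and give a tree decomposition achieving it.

Every bag has size at most 3, so the width is 3 − 1 = 2 and tw(G) ≤ 2. On the other hand G contains the 3-clique {d, e, f}. A clique must lie in a single bag of any decomposition, so no decomposition can have width below 2. Therefore the treewidth is 2.

Treewidth 2.
One such decomposition:
Bags: B1 = {c, d, f}  B2 = {d, e, f}  B3 = {a, c, f}  B4 = {d, f, h}  B5 = {f, g, h}  B6 = {b, d, f}
Tree: B1–B2, B1–B3, B1–B4, B4–B5, B1–B6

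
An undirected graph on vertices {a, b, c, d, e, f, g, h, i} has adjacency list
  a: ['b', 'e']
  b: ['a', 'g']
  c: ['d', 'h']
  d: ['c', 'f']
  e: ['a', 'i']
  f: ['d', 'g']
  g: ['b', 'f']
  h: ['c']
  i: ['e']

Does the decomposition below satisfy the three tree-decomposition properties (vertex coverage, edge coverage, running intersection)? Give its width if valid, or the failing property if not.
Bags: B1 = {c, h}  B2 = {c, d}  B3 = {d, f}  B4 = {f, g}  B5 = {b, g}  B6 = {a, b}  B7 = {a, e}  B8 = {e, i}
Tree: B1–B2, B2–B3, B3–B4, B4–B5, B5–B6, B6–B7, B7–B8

Checking the three conditions: (i) the bags cover all of {a, b, c, d, e, f, g, h, i}; (ii) for each edge, some bag contains both endpoints; (iii) the bags containing any fixed vertex form a subtree. All hold, so the decomposition is valid with width 2 − 1 = 1.

Yes; width 1.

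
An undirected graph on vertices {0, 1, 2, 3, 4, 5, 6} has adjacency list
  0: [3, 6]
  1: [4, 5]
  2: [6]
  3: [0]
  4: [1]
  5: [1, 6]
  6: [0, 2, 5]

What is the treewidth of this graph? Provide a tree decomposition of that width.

Every bag has size at most 2, so the width is 2 − 1 = 1 and tw(G) ≤ 1. Since G has at least one edge (e.g. 6–5), it is not an edgeless graph, so tw(G) ≥ 1. The upper and lower bounds meet at 1, so that is the treewidth.

Treewidth 1.
One such decomposition:
Bags: B1 = {5, 6}  B2 = {0, 6}  B3 = {2, 6}  B4 = {1, 5}  B5 = {0, 3}  B6 = {1, 4}
Tree: B1–B2, B2–B3, B1–B4, B2–B5, B4–B6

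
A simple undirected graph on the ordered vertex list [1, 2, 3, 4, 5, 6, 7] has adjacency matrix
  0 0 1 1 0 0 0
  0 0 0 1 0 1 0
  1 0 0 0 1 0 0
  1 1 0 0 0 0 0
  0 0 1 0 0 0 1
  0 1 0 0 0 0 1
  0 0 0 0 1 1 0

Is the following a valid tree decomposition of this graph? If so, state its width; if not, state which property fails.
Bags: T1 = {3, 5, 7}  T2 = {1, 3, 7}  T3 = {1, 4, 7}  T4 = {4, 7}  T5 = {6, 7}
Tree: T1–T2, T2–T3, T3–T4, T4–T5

No — vertex 2 appears in no bag.

A tree decomposition must satisfy three properties: every vertex lies in some bag; for every edge, both endpoints lie together in some bag; and for every vertex, the bags containing it form a connected subtree. Here vertex 2 appears in no bag, so the decomposition is invalid.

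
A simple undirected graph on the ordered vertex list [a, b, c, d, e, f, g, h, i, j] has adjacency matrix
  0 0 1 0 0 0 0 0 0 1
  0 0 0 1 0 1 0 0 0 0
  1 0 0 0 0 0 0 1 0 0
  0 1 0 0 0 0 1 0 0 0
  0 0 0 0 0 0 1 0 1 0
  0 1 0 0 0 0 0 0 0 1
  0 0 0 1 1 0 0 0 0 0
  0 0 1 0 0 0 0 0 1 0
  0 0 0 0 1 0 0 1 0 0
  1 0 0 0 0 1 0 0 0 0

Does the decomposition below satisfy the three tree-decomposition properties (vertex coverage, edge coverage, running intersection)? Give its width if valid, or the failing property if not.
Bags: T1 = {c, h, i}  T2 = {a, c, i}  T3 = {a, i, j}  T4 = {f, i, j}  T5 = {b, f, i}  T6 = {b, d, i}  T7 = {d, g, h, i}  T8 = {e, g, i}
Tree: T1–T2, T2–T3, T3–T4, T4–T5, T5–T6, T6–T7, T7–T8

No — bags containing vertex h are not connected in the tree.

A tree decomposition must satisfy three properties: every vertex lies in some bag; for every edge, both endpoints lie together in some bag; and for every vertex, the bags containing it form a connected subtree. Here bags containing vertex h are not connected in the tree, so the decomposition is invalid.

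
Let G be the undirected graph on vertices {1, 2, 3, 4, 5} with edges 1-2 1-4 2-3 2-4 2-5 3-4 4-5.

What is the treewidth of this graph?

2

A width-2 tree decomposition is:
Bags: B1 = {2, 4, 5}  B2 = {1, 2, 4}  B3 = {2, 3, 4}
Tree: B1–B2, B1–B3
Every bag has size at most 3, so the width is 3 − 1 = 2 and tw(G) ≤ 2. On the other hand G contains the 3-clique {1, 2, 4}. A clique must lie in a single bag of any decomposition, so no decomposition can have width below 2. Hence tw(G) = 2 exactly.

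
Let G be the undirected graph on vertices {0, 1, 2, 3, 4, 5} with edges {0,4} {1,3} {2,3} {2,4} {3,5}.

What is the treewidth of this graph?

A width-1 tree decomposition is:
Bags: B1 = {2, 3}  B2 = {1, 3}  B3 = {2, 4}  B4 = {0, 4}  B5 = {3, 5}
Tree: B1–B2, B1–B3, B3–B4, B1–B5
The largest bag has 2 vertices, giving width 1; this decomposition certifies tw(G) ≤ 1. G has an edge, so its treewidth is at least 1. Combining the bounds, tw(G) = 1.

1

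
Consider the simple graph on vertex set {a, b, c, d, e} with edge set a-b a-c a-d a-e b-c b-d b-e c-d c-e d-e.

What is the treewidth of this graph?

A width-4 tree decomposition is:
Bags: B1 = {a, b, c, d, e}
Tree: (single bag)
A single bag containing all 5 vertices is trivially a valid decomposition of width 4. Conversely, {a, b, c, d, e} is a clique of size 5, and the vertices of any clique must share a bag in every tree decomposition; so some bag has ≥ 5 vertices and tw(G) ≥ 4. Combining the bounds, tw(G) = 4.

4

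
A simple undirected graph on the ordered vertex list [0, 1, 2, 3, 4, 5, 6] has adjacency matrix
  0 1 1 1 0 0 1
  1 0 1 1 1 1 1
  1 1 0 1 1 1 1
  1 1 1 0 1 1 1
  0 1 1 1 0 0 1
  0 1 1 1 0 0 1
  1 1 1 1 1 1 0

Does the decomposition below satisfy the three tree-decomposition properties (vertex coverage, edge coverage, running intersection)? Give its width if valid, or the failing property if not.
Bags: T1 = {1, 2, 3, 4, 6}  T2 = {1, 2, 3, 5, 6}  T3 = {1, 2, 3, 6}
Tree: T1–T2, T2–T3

A tree decomposition must satisfy three properties: every vertex lies in some bag; for every edge, both endpoints lie together in some bag; and for every vertex, the bags containing it form a connected subtree. Here vertex 0 appears in no bag, so the decomposition is invalid.

No — vertex 0 appears in no bag.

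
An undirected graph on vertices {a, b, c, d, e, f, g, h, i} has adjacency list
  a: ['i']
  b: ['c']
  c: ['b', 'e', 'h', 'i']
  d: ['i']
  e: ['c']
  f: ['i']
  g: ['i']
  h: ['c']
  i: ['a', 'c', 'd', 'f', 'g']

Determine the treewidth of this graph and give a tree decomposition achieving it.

Every bag has size at most 2, so the width is 2 − 1 = 1 and tw(G) ≤ 1. Any graph with an edge has treewidth ≥ 1, and G has the edge e–c. The upper and lower bounds meet at 1, so that is the treewidth.

Treewidth 1.
One optimal decomposition is:
Bags: B1 = {c, e}  B2 = {c, i}  B3 = {b, c}  B4 = {a, i}  B5 = {c, h}  B6 = {f, i}  B7 = {g, i}  B8 = {d, i}
Tree: B1–B2, B2–B3, B2–B4, B3–B5, B4–B6, B4–B7, B2–B8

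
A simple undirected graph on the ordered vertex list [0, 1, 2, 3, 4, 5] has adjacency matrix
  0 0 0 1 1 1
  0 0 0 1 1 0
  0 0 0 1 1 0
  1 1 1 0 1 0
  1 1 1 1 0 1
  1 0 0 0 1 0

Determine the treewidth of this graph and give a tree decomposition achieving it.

Every bag has size at most 3, so the width is 3 − 1 = 2 and tw(G) ≤ 2. On the other hand G contains the 3-clique {0, 3, 4}. A clique must lie in a single bag of any decomposition, so no decomposition can have width below 2. Therefore the treewidth is 2.

Treewidth 2.
One optimal decomposition is:
Bags: B1 = {1, 3, 4}  B2 = {0, 3, 4}  B3 = {2, 3, 4}  B4 = {0, 4, 5}
Tree: B1–B2, B1–B3, B2–B4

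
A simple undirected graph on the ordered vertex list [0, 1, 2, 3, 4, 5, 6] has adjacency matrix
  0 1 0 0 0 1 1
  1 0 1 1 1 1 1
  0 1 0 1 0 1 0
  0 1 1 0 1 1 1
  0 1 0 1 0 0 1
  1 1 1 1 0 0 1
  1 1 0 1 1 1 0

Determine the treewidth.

3

A width-3 tree decomposition is:
Bags: B1 = {1, 3, 5, 6}  B2 = {0, 1, 5, 6}  B3 = {1, 2, 3, 5}  B4 = {1, 3, 4, 6}
Tree: B1–B2, B1–B3, B1–B4
The largest bag has 4 vertices, giving width 3; this decomposition certifies tw(G) ≤ 3. Conversely, {0, 1, 5, 6} is a clique of size 4, and the vertices of any clique must share a bag in every tree decomposition; so some bag has ≥ 4 vertices and tw(G) ≥ 3. Hence tw(G) = 3 exactly.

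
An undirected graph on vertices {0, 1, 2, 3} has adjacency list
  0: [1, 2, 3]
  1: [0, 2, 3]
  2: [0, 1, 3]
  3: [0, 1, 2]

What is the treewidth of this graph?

3

A width-3 tree decomposition is:
Bags: B1 = {0, 1, 2, 3}
Tree: (single bag)
With just one bag of size 4, the width is 4 − 1 = 3, so tw(G) ≤ 3. Conversely, {0, 1, 2, 3} is a clique of size 4, and the vertices of any clique must share a bag in every tree decomposition; so some bag has ≥ 4 vertices and tw(G) ≥ 3. Therefore the treewidth is 3.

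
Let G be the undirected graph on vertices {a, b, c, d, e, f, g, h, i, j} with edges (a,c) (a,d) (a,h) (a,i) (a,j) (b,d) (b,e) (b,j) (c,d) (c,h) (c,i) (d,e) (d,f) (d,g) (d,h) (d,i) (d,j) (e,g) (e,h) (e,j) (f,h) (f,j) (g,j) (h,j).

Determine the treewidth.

3

A width-3 tree decomposition is:
Bags: B1 = {a, d, h, j}  B2 = {d, e, h, j}  B3 = {d, e, g, j}  B4 = {a, c, d, h}  B5 = {a, c, d, i}  B6 = {d, f, h, j}  B7 = {b, d, e, j}
Tree: B1–B2, B2–B3, B1–B4, B4–B5, B2–B6, B2–B7
Each bag holds 4 vertices, so the decomposition has width 3, which upper-bounds the treewidth. For the lower bound, the 4 vertices {d, e, g, j} are pairwise adjacent, and any tree decomposition puts a clique entirely inside one bag — forcing width ≥ 3. Hence tw(G) = 3 exactly.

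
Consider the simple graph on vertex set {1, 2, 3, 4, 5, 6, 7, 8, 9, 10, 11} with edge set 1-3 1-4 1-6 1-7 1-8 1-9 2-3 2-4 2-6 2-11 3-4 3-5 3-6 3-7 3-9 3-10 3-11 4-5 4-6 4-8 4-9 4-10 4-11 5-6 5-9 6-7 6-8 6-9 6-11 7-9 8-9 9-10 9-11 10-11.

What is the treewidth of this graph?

A width-4 tree decomposition is:
Bags: B1 = {1, 3, 4, 6, 9}  B2 = {3, 4, 6, 9, 11}  B3 = {3, 4, 9, 10, 11}  B4 = {3, 4, 5, 6, 9}  B5 = {2, 3, 4, 6, 11}  B6 = {1, 4, 6, 8, 9}  B7 = {1, 3, 6, 7, 9}
Tree: B1–B2, B2–B3, B2–B4, B2–B5, B1–B6, B1–B7
Each bag holds 5 vertices, so the decomposition has width 4, which upper-bounds the treewidth. For the lower bound, the 5 vertices {1, 4, 6, 8, 9} are pairwise adjacent, and any tree decomposition puts a clique entirely inside one bag — forcing width ≥ 4. Therefore the treewidth is 4.

4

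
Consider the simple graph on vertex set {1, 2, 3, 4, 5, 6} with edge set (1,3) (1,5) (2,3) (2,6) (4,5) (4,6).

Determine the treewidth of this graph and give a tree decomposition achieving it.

The largest bag has 3 vertices, giving width 2; this decomposition certifies tw(G) ≤ 2. For the lower bound, G contains the cycle 6–4–5–1–3–2–6, so G is not a forest; only forests have treewidth ≤ 1, hence tw(G) ≥ 2. Hence tw(G) = 2 exactly.

Treewidth 2.
One optimal decomposition is:
Bags: B1 = {4, 5, 6}  B2 = {1, 5, 6}  B3 = {1, 3, 6}  B4 = {2, 3, 6}
Tree: B1–B2, B2–B3, B3–B4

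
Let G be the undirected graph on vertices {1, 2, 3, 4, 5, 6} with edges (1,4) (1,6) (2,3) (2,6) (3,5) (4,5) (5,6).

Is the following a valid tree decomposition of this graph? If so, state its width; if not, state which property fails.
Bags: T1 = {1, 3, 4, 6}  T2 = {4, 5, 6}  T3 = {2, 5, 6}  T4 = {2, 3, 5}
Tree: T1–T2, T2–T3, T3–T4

A tree decomposition must satisfy three properties: every vertex lies in some bag; for every edge, both endpoints lie together in some bag; and for every vertex, the bags containing it form a connected subtree. Here bags containing vertex 3 are not connected in the tree, so the decomposition is invalid.

No — bags containing vertex 3 are not connected in the tree.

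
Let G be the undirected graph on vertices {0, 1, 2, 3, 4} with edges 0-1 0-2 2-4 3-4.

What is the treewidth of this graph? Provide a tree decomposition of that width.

Treewidth 1.
One optimal decomposition is:
Bags: B1 = {0, 1}  B2 = {0, 2}  B3 = {2, 4}  B4 = {3, 4}
Tree: B1–B2, B2–B3, B3–B4

Each bag holds 2 vertices, so the decomposition has width 1, which upper-bounds the treewidth. Since G has at least one edge (e.g. 1–0), it is not an edgeless graph, so tw(G) ≥ 1. Therefore the treewidth is 1.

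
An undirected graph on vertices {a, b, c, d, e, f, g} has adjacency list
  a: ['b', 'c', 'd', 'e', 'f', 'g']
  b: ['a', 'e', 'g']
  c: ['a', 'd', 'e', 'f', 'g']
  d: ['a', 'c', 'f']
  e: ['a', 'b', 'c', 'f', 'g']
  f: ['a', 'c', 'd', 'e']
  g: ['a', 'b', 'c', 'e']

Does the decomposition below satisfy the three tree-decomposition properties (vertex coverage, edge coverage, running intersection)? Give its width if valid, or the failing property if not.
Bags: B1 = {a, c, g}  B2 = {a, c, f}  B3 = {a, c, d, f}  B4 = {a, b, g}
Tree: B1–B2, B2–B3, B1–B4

A tree decomposition must satisfy three properties: every vertex lies in some bag; for every edge, both endpoints lie together in some bag; and for every vertex, the bags containing it form a connected subtree. Here vertex e appears in no bag, so the decomposition is invalid.

No — vertex e appears in no bag.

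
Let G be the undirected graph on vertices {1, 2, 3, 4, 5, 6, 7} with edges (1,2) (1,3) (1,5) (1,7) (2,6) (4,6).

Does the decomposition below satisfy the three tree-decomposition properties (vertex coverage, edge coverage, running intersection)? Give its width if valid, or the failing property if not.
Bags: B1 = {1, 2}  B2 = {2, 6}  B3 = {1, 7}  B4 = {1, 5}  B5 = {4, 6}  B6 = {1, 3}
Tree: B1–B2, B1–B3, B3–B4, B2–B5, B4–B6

Yes; width 1.

Every vertex of G appears in some bag (union = {1, 2, 3, 4, 5, 6, 7}); every edge is covered by a bag; and for each vertex v the set of bags containing v is connected in the bag tree. The decomposition is therefore valid. The largest bag has 2 vertices, so the width is 1.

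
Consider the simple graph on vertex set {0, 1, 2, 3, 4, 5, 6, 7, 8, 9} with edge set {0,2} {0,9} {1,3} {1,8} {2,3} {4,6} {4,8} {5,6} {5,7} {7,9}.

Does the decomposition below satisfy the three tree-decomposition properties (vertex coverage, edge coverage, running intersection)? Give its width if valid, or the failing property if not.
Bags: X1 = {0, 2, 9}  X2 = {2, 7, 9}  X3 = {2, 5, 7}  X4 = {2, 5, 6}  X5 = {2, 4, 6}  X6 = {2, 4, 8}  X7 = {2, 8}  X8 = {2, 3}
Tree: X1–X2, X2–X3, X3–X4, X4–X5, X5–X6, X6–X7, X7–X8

No — vertex 1 appears in no bag.

A tree decomposition must satisfy three properties: every vertex lies in some bag; for every edge, both endpoints lie together in some bag; and for every vertex, the bags containing it form a connected subtree. Here vertex 1 appears in no bag, so the decomposition is invalid.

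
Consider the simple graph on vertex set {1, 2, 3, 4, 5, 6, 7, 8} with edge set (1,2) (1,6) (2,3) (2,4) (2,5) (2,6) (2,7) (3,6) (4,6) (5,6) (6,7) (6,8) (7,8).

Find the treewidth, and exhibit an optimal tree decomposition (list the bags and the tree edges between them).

Each bag holds 3 vertices, so the decomposition has width 2, which upper-bounds the treewidth. For the lower bound, the 3 vertices {6, 7, 8} are pairwise adjacent, and any tree decomposition puts a clique entirely inside one bag — forcing width ≥ 2. The upper and lower bounds meet at 2, so that is the treewidth.

Treewidth 2.
One such decomposition:
Bags: B1 = {2, 3, 6}  B2 = {2, 4, 6}  B3 = {2, 5, 6}  B4 = {2, 6, 7}  B5 = {1, 2, 6}  B6 = {6, 7, 8}
Tree: B1–B2, B2–B3, B2–B4, B1–B5, B4–B6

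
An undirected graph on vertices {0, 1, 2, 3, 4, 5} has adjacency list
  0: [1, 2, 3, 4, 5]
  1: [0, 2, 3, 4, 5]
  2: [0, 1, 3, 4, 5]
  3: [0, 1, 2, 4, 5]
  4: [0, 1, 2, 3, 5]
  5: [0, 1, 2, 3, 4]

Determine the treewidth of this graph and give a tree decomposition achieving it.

With just one bag of size 6, the width is 6 − 1 = 5, so tw(G) ≤ 5. For the lower bound, the 6 vertices {0, 1, 2, 3, 4, 5} are pairwise adjacent, and any tree decomposition puts a clique entirely inside one bag — forcing width ≥ 5. Hence tw(G) = 5 exactly.

Treewidth 5.
Bags: B1 = {0, 1, 2, 3, 4, 5}
Tree: (single bag)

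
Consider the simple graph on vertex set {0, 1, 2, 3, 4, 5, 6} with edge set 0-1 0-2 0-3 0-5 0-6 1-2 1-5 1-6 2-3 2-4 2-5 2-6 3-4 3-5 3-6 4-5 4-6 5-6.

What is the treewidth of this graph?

A width-4 tree decomposition is:
Bags: B1 = {2, 3, 4, 5, 6}  B2 = {0, 2, 3, 5, 6}  B3 = {0, 1, 2, 5, 6}
Tree: B1–B2, B2–B3
The largest bag has 5 vertices, giving width 4; this decomposition certifies tw(G) ≤ 4. On the other hand G contains the 5-clique {0, 1, 2, 5, 6}. A clique must lie in a single bag of any decomposition, so no decomposition can have width below 4. Therefore the treewidth is 4.

4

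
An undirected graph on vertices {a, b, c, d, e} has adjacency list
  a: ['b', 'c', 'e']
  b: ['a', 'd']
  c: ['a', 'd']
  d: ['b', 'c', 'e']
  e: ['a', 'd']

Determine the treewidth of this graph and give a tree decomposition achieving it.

Treewidth 2.
One such decomposition:
Bags: B1 = {a, b, d}  B2 = {a, c, d}  B3 = {a, d, e}
Tree: B1–B2, B2–B3

Each bag holds 3 vertices, so the decomposition has width 2, which upper-bounds the treewidth. Since b–a–c–d–b is a cycle in G, G is not acyclic. Forests are exactly the graphs of treewidth ≤ 1, so tw(G) ≥ 2. Combining the bounds, tw(G) = 2.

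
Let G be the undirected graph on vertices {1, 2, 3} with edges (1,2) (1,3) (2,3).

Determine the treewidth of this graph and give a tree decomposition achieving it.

Treewidth 2.
Bags: B1 = {1, 2, 3}
Tree: (single bag)

With just one bag of size 3, the width is 3 − 1 = 2, so tw(G) ≤ 2. For the lower bound, the 3 vertices {1, 2, 3} are pairwise adjacent, and any tree decomposition puts a clique entirely inside one bag — forcing width ≥ 2. The upper and lower bounds meet at 2, so that is the treewidth.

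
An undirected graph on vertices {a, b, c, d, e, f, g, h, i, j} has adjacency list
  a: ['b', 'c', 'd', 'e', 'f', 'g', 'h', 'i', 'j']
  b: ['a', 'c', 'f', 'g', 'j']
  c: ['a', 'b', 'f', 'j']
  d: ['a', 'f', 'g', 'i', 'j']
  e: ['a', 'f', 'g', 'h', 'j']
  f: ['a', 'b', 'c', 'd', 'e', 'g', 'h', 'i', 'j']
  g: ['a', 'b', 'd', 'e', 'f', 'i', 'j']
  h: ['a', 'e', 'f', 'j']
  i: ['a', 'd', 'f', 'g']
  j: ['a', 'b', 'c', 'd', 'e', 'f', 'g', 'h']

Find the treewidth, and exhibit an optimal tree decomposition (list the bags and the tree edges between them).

Each bag holds 5 vertices, so the decomposition has width 4, which upper-bounds the treewidth. For the lower bound, the 5 vertices {a, d, f, g, j} are pairwise adjacent, and any tree decomposition puts a clique entirely inside one bag — forcing width ≥ 4. Hence tw(G) = 4 exactly.

Treewidth 4.
One optimal decomposition is:
Bags: B1 = {a, e, f, g, j}  B2 = {a, d, f, g, j}  B3 = {a, e, f, h, j}  B4 = {a, b, f, g, j}  B5 = {a, d, f, g, i}  B6 = {a, b, c, f, j}
Tree: B1–B2, B1–B3, B2–B4, B2–B5, B4–B6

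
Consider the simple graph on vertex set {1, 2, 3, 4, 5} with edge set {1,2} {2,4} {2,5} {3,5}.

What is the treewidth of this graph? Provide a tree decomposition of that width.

Treewidth 1.
One such decomposition:
Bags: B1 = {2, 4}  B2 = {2, 5}  B3 = {3, 5}  B4 = {1, 2}
Tree: B1–B2, B2–B3, B1–B4

The largest bag has 2 vertices, giving width 1; this decomposition certifies tw(G) ≤ 1. G has an edge, so its treewidth is at least 1. The upper and lower bounds meet at 1, so that is the treewidth.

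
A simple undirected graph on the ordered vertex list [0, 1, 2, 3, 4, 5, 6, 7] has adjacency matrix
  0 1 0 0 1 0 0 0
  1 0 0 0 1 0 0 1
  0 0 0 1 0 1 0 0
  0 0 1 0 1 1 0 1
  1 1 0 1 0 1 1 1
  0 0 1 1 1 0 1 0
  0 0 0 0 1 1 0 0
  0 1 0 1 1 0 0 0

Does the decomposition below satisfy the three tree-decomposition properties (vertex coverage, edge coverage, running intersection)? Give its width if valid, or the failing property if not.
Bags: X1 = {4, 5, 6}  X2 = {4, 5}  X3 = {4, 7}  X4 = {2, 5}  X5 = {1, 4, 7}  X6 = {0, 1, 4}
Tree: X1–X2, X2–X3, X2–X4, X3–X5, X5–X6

A tree decomposition must satisfy three properties: every vertex lies in some bag; for every edge, both endpoints lie together in some bag; and for every vertex, the bags containing it form a connected subtree. Here vertex 3 appears in no bag, so the decomposition is invalid.

No — vertex 3 appears in no bag.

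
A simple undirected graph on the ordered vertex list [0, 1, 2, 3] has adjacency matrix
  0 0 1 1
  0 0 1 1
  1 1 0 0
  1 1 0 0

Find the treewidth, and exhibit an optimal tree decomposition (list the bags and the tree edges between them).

The largest bag has 3 vertices, giving width 2; this decomposition certifies tw(G) ≤ 2. Since 2–1–3–0–2 is a cycle in G, G is not acyclic. Forests are exactly the graphs of treewidth ≤ 1, so tw(G) ≥ 2. The upper and lower bounds meet at 2, so that is the treewidth.

Treewidth 2.
Bags: B1 = {1, 2, 3}  B2 = {0, 2, 3}
Tree: B1–B2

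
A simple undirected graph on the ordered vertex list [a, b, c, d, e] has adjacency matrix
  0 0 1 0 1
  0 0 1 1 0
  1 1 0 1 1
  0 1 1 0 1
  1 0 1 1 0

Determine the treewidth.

2

A width-2 tree decomposition is:
Bags: B1 = {b, c, d}  B2 = {c, d, e}  B3 = {a, c, e}
Tree: B1–B2, B2–B3
Every bag has size at most 3, so the width is 3 − 1 = 2 and tw(G) ≤ 2. On the other hand G contains the 3-clique {c, d, e}. A clique must lie in a single bag of any decomposition, so no decomposition can have width below 2. Therefore the treewidth is 2.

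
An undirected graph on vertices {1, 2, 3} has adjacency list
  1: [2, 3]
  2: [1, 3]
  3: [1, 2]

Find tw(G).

A width-2 tree decomposition is:
Bags: B1 = {1, 2, 3}
Tree: (single bag)
A single bag containing all 3 vertices is trivially a valid decomposition of width 2. On the other hand G contains the 3-clique {1, 2, 3}. A clique must lie in a single bag of any decomposition, so no decomposition can have width below 2. Therefore the treewidth is 2.

2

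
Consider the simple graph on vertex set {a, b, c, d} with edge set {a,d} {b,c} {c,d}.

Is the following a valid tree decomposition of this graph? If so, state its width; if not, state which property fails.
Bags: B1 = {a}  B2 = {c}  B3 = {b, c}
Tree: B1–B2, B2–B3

No — vertex d appears in no bag.

A tree decomposition must satisfy three properties: every vertex lies in some bag; for every edge, both endpoints lie together in some bag; and for every vertex, the bags containing it form a connected subtree. Here vertex d appears in no bag, so the decomposition is invalid.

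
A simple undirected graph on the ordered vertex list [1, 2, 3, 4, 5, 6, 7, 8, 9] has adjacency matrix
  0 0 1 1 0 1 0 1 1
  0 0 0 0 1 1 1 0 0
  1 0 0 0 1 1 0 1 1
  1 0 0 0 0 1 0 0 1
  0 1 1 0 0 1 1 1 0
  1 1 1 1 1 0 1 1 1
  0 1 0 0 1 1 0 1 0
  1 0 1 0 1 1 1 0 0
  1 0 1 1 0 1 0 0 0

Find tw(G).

3

A width-3 tree decomposition is:
Bags: B1 = {5, 6, 7, 8}  B2 = {3, 5, 6, 8}  B3 = {2, 5, 6, 7}  B4 = {1, 3, 6, 8}  B5 = {1, 3, 6, 9}  B6 = {1, 4, 6, 9}
Tree: B1–B2, B1–B3, B2–B4, B4–B5, B5–B6
Each bag holds 4 vertices, so the decomposition has width 3, which upper-bounds the treewidth. On the other hand G contains the 4-clique {1, 3, 6, 8}. A clique must lie in a single bag of any decomposition, so no decomposition can have width below 3. Hence tw(G) = 3 exactly.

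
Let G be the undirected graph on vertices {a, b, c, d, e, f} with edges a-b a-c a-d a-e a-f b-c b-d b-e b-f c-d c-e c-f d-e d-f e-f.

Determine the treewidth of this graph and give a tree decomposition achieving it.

A single bag containing all 6 vertices is trivially a valid decomposition of width 5. On the other hand G contains the 6-clique {a, b, c, d, e, f}. A clique must lie in a single bag of any decomposition, so no decomposition can have width below 5. Therefore the treewidth is 5.

Treewidth 5.
One optimal decomposition is:
Bags: B1 = {a, b, c, d, e, f}
Tree: (single bag)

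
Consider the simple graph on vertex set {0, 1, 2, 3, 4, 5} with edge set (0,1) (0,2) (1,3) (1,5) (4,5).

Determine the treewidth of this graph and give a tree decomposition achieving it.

Treewidth 1.
One optimal decomposition is:
Bags: B1 = {0, 2}  B2 = {0, 1}  B3 = {1, 3}  B4 = {1, 5}  B5 = {4, 5}
Tree: B1–B2, B2–B3, B3–B4, B4–B5

Each bag holds 2 vertices, so the decomposition has width 1, which upper-bounds the treewidth. G has an edge, so its treewidth is at least 1. Therefore the treewidth is 1.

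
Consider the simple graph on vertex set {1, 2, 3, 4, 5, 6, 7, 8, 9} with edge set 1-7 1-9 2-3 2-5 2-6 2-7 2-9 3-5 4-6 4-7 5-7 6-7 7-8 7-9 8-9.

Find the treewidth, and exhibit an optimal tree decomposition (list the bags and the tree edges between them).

Each bag holds 3 vertices, so the decomposition has width 2, which upper-bounds the treewidth. Conversely, {2, 3, 5} is a clique of size 3, and the vertices of any clique must share a bag in every tree decomposition; so some bag has ≥ 3 vertices and tw(G) ≥ 2. Hence tw(G) = 2 exactly.

Treewidth 2.
One such decomposition:
Bags: B1 = {2, 5, 7}  B2 = {2, 6, 7}  B3 = {2, 7, 9}  B4 = {4, 6, 7}  B5 = {1, 7, 9}  B6 = {2, 3, 5}  B7 = {7, 8, 9}
Tree: B1–B2, B1–B3, B2–B4, B3–B5, B1–B6, B5–B7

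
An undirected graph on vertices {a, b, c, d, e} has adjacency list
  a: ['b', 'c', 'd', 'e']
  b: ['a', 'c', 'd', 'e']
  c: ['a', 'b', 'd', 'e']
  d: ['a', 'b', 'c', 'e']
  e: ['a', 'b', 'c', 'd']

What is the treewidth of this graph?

4

A width-4 tree decomposition is:
Bags: B1 = {a, b, c, d, e}
Tree: (single bag)
With just one bag of size 5, the width is 5 − 1 = 4, so tw(G) ≤ 4. Conversely, {a, b, c, d, e} is a clique of size 5, and the vertices of any clique must share a bag in every tree decomposition; so some bag has ≥ 5 vertices and tw(G) ≥ 4. The upper and lower bounds meet at 4, so that is the treewidth.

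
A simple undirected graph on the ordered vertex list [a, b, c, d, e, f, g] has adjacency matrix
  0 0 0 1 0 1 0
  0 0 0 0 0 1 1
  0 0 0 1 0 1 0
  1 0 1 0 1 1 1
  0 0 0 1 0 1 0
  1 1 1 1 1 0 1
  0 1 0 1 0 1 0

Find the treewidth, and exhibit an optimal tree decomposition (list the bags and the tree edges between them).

Treewidth 2.
One such decomposition:
Bags: B1 = {d, f, g}  B2 = {b, f, g}  B3 = {a, d, f}  B4 = {d, e, f}  B5 = {c, d, f}
Tree: B1–B2, B1–B3, B1–B4, B4–B5

The largest bag has 3 vertices, giving width 2; this decomposition certifies tw(G) ≤ 2. For the lower bound, the 3 vertices {d, f, g} are pairwise adjacent, and any tree decomposition puts a clique entirely inside one bag — forcing width ≥ 2. The upper and lower bounds meet at 2, so that is the treewidth.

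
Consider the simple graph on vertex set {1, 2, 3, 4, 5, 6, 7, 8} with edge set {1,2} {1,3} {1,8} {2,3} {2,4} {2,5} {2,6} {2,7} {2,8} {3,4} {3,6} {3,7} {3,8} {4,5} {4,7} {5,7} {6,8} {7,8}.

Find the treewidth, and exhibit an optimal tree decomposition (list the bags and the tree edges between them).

The largest bag has 4 vertices, giving width 3; this decomposition certifies tw(G) ≤ 3. For the lower bound, the 4 vertices {1, 2, 3, 8} are pairwise adjacent, and any tree decomposition puts a clique entirely inside one bag — forcing width ≥ 3. Combining the bounds, tw(G) = 3.

Treewidth 3.
Bags: B1 = {2, 3, 7, 8}  B2 = {1, 2, 3, 8}  B3 = {2, 3, 4, 7}  B4 = {2, 4, 5, 7}  B5 = {2, 3, 6, 8}
Tree: B1–B2, B1–B3, B3–B4, B1–B5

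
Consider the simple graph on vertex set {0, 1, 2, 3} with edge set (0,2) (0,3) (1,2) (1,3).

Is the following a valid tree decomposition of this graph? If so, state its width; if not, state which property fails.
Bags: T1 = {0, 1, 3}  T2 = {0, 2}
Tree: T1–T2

No — edge (1,2) lies in no bag.

A tree decomposition must satisfy three properties: every vertex lies in some bag; for every edge, both endpoints lie together in some bag; and for every vertex, the bags containing it form a connected subtree. Here edge (1,2) lies in no bag, so the decomposition is invalid.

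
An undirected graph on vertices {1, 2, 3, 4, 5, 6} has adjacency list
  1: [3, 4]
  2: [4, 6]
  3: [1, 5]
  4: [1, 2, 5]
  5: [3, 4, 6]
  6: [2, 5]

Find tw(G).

A width-2 tree decomposition is:
Bags: B1 = {2, 5, 6}  B2 = {2, 4, 5}  B3 = {3, 4, 5}  B4 = {1, 3, 4}
Tree: B1–B2, B2–B3, B3–B4
Each bag holds 3 vertices, so the decomposition has width 2, which upper-bounds the treewidth. The edges 6–2–4–5–6 form a cycle, so G is not a tree and its treewidth is at least 2. Hence tw(G) = 2 exactly.

2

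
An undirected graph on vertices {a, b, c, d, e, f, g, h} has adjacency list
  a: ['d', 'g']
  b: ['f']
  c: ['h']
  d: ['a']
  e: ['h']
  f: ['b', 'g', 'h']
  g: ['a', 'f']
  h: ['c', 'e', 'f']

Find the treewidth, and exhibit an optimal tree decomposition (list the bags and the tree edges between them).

Treewidth 1.
One optimal decomposition is:
Bags: B1 = {a, g}  B2 = {f, g}  B3 = {f, h}  B4 = {a, d}  B5 = {e, h}  B6 = {b, f}  B7 = {c, h}
Tree: B1–B2, B2–B3, B1–B4, B3–B5, B2–B6, B3–B7

Each bag holds 2 vertices, so the decomposition has width 1, which upper-bounds the treewidth. Any graph with an edge has treewidth ≥ 1, and G has the edge a–g. Therefore the treewidth is 1.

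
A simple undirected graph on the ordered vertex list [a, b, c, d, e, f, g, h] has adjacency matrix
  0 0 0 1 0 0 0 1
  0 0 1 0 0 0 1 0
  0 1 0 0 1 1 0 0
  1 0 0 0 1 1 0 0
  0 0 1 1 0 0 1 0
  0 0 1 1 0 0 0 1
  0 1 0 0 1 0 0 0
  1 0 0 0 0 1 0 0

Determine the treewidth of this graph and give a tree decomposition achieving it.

Every bag has size at most 3, so the width is 3 − 1 = 2 and tw(G) ≤ 2. For the lower bound, G contains the cycle a–h–f–d–a, so G is not a forest; only forests have treewidth ≤ 1, hence tw(G) ≥ 2. Hence tw(G) = 2 exactly.

Treewidth 2.
One such decomposition:
Bags: B1 = {a, d, h}  B2 = {d, f, h}  B3 = {d, e, f}  B4 = {c, e, f}  B5 = {c, e, g}  B6 = {b, c, g}
Tree: B1–B2, B2–B3, B3–B4, B4–B5, B5–B6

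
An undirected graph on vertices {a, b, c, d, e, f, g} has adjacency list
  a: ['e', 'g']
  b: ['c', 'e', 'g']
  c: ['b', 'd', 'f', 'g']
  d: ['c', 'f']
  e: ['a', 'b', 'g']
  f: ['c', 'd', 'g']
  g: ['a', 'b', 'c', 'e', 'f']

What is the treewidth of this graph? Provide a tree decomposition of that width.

Treewidth 2.
One optimal decomposition is:
Bags: B1 = {b, c, g}  B2 = {b, e, g}  B3 = {c, f, g}  B4 = {c, d, f}  B5 = {a, e, g}
Tree: B1–B2, B1–B3, B3–B4, B2–B5

Each bag holds 3 vertices, so the decomposition has width 2, which upper-bounds the treewidth. Conversely, {c, d, f} is a clique of size 3, and the vertices of any clique must share a bag in every tree decomposition; so some bag has ≥ 3 vertices and tw(G) ≥ 2. Combining the bounds, tw(G) = 2.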